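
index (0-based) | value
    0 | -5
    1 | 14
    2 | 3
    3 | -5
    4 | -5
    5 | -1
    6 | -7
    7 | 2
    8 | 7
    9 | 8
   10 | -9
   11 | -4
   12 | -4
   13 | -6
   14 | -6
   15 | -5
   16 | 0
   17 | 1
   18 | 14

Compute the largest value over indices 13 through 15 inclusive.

Elements at indices 13..15: -6, -6, -5
max(-6, -6, -5) = -5

-5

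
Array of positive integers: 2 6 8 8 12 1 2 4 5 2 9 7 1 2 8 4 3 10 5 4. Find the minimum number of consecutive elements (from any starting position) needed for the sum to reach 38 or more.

Extend right; whenever the sum reaches 38, record the length and shrink from the left:
add 2: running sum 2 < 38
add 6: running sum 8 < 38
add 8: running sum 16 < 38
add 8: running sum 24 < 38
add 12: running sum 36 < 38
add 1: running sum 37 < 38
end 6: [2, 6, 8, 8, 12, 1, 2] sum 39, len 7
end 7: [6, 8, 8, 12, 1, 2, 4] sum 41, len 7
end 8: [8, 8, 12, 1, 2, 4, 5] sum 40, len 7
end 9: [8, 8, 12, 1, 2, 4, 5, 2] sum 42, len 8
end 10: [8, 12, 1, 2, 4, 5, 2, 9] sum 43, len 8
end 11: [12, 1, 2, 4, 5, 2, 9, 7] sum 42, len 8
end 12: [12, 1, 2, 4, 5, 2, 9, 7, 1] sum 43, len 9
end 13: [12, 1, 2, 4, 5, 2, 9, 7, 1, 2] sum 45, len 10
end 14: [4, 5, 2, 9, 7, 1, 2, 8] sum 38, len 8
end 15: [5, 2, 9, 7, 1, 2, 8, 4] sum 38, len 8
end 16: [5, 2, 9, 7, 1, 2, 8, 4, 3] sum 41, len 9
end 17: [9, 7, 1, 2, 8, 4, 3, 10] sum 44, len 8
end 18: [7, 1, 2, 8, 4, 3, 10, 5] sum 40, len 8
end 19: [7, 1, 2, 8, 4, 3, 10, 5, 4] sum 44, len 9
Shortest qualifying length: 7.

7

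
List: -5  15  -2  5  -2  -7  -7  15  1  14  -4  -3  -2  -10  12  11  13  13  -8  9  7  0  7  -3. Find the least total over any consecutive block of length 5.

-13

[-5, 15, -2, 5, -2] → sum 11
[15, -2, 5, -2, -7] → sum 9
[-2, 5, -2, -7, -7] → sum -13
[5, -2, -7, -7, 15] → sum 4
[-2, -7, -7, 15, 1] → sum 0
[-7, -7, 15, 1, 14] → sum 16
[-7, 15, 1, 14, -4] → sum 19
[15, 1, 14, -4, -3] → sum 23
[1, 14, -4, -3, -2] → sum 6
[14, -4, -3, -2, -10] → sum -5
[-4, -3, -2, -10, 12] → sum -7
[-3, -2, -10, 12, 11] → sum 8
[-2, -10, 12, 11, 13] → sum 24
[-10, 12, 11, 13, 13] → sum 39
[12, 11, 13, 13, -8] → sum 41
[11, 13, 13, -8, 9] → sum 38
[13, 13, -8, 9, 7] → sum 34
[13, -8, 9, 7, 0] → sum 21
[-8, 9, 7, 0, 7] → sum 15
[9, 7, 0, 7, -3] → sum 20
Least of these is -13.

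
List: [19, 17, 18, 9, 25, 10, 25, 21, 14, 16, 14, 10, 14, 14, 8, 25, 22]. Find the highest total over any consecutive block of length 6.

111

[19, 17, 18, 9, 25, 10] → sum 98
[17, 18, 9, 25, 10, 25] → sum 104
[18, 9, 25, 10, 25, 21] → sum 108
[9, 25, 10, 25, 21, 14] → sum 104
[25, 10, 25, 21, 14, 16] → sum 111
[10, 25, 21, 14, 16, 14] → sum 100
[25, 21, 14, 16, 14, 10] → sum 100
[21, 14, 16, 14, 10, 14] → sum 89
[14, 16, 14, 10, 14, 14] → sum 82
[16, 14, 10, 14, 14, 8] → sum 76
[14, 10, 14, 14, 8, 25] → sum 85
[10, 14, 14, 8, 25, 22] → sum 93
Highest of these is 111.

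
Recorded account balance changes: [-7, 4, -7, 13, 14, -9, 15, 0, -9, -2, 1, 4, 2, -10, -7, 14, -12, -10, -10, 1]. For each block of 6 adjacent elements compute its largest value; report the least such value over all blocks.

Window maxs for each of the 15 positions:
-7 4 -7 13 14 -9 → max 14
4 -7 13 14 -9 15 → max 15
-7 13 14 -9 15 0 → max 15
13 14 -9 15 0 -9 → max 15
14 -9 15 0 -9 -2 → max 15
-9 15 0 -9 -2 1 → max 15
15 0 -9 -2 1 4 → max 15
0 -9 -2 1 4 2 → max 4
-9 -2 1 4 2 -10 → max 4
-2 1 4 2 -10 -7 → max 4
1 4 2 -10 -7 14 → max 14
4 2 -10 -7 14 -12 → max 14
2 -10 -7 14 -12 -10 → max 14
-10 -7 14 -12 -10 -10 → max 14
-7 14 -12 -10 -10 1 → max 14
Least of these is 4.

4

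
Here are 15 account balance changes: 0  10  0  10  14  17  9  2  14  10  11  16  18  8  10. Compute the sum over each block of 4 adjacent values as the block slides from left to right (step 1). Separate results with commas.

20, 34, 41, 50, 42, 42, 35, 37, 51, 55, 53, 52

Sliding a size-4 window across the 15 values:
[0, 10, 0, 10] → sum 20
[10, 0, 10, 14] → sum 34
[0, 10, 14, 17] → sum 41
[10, 14, 17, 9] → sum 50
[14, 17, 9, 2] → sum 42
[17, 9, 2, 14] → sum 42
[9, 2, 14, 10] → sum 35
[2, 14, 10, 11] → sum 37
[14, 10, 11, 16] → sum 51
[10, 11, 16, 18] → sum 55
[11, 16, 18, 8] → sum 53
[16, 18, 8, 10] → sum 52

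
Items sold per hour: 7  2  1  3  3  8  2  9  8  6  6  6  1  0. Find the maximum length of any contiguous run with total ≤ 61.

Extend to the right; shrink from the left whenever the sum exceeds 61:
→ 7: sum 7, len 1
→ 2: sum 9, len 2
→ 1: sum 10, len 3
→ 3: sum 13, len 4
→ 3: sum 16, len 5
→ 8: sum 24, len 6
→ 2: sum 26, len 7
→ 9: sum 35, len 8
→ 8: sum 43, len 9
→ 6: sum 49, len 10
→ 6: sum 55, len 11
→ 6: sum 61, len 12
→ 1 (dropped 7): sum 55, len 12
→ 0: sum 55, len 13
Longest length seen: 13.

13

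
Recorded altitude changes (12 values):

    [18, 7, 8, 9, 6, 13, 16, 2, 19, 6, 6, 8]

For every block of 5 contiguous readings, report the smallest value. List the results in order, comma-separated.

18 7 8 9 6 → min 6
7 8 9 6 13 → min 6
8 9 6 13 16 → min 6
9 6 13 16 2 → min 2
6 13 16 2 19 → min 2
13 16 2 19 6 → min 2
16 2 19 6 6 → min 2
2 19 6 6 8 → min 2

6, 6, 6, 2, 2, 2, 2, 2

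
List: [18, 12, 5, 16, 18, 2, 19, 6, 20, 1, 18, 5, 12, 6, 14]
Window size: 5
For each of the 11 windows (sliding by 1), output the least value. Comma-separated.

Sliding a size-5 window across the 15 values:
[18, 12, 5, 16, 18] → min 5
[12, 5, 16, 18, 2] → min 2
[5, 16, 18, 2, 19] → min 2
[16, 18, 2, 19, 6] → min 2
[18, 2, 19, 6, 20] → min 2
[2, 19, 6, 20, 1] → min 1
[19, 6, 20, 1, 18] → min 1
[6, 20, 1, 18, 5] → min 1
[20, 1, 18, 5, 12] → min 1
[1, 18, 5, 12, 6] → min 1
[18, 5, 12, 6, 14] → min 5

5, 2, 2, 2, 2, 1, 1, 1, 1, 1, 5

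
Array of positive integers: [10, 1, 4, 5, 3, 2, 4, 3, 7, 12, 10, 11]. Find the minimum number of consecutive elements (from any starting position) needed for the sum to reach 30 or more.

3

Extend right; whenever the sum reaches 30, record the length and shrink from the left:
add 10: running sum 10 < 30
add 1: running sum 11 < 30
add 4: running sum 15 < 30
add 5: running sum 20 < 30
add 3: running sum 23 < 30
add 2: running sum 25 < 30
add 4: running sum 29 < 30
add 3: shortest ending here [10, 1, 4, 5, 3, 2, 4, 3] sum 32, len 8
add 7: shortest ending here [10, 1, 4, 5, 3, 2, 4, 3, 7] sum 39, len 9
add 12: shortest ending here [3, 2, 4, 3, 7, 12] sum 31, len 6
add 10: shortest ending here [3, 7, 12, 10] sum 32, len 4
add 11: shortest ending here [12, 10, 11] sum 33, len 3
Shortest qualifying length: 3.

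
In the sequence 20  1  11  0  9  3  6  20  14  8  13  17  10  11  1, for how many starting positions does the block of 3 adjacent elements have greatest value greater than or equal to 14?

8

(20, 1, 11) → max 20  ≥ 14 ✓
(1, 11, 0) → max 11
(11, 0, 9) → max 11
(0, 9, 3) → max 9
(9, 3, 6) → max 9
(3, 6, 20) → max 20  ≥ 14 ✓
(6, 20, 14) → max 20  ≥ 14 ✓
(20, 14, 8) → max 20  ≥ 14 ✓
(14, 8, 13) → max 14  ≥ 14 ✓
(8, 13, 17) → max 17  ≥ 14 ✓
(13, 17, 10) → max 17  ≥ 14 ✓
(17, 10, 11) → max 17  ≥ 14 ✓
(10, 11, 1) → max 11
8 windows satisfy the condition.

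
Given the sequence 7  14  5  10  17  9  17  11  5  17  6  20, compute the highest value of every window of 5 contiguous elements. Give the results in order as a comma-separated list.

7 14 5 10 17 → max 17
14 5 10 17 9 → max 17
5 10 17 9 17 → max 17
10 17 9 17 11 → max 17
17 9 17 11 5 → max 17
9 17 11 5 17 → max 17
17 11 5 17 6 → max 17
11 5 17 6 20 → max 20

17, 17, 17, 17, 17, 17, 17, 20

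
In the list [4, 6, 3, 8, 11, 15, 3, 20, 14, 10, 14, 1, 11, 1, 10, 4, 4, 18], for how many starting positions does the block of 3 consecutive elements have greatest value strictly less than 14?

(4, 6, 3) → max 6  < 14 ✓
(6, 3, 8) → max 8  < 14 ✓
(3, 8, 11) → max 11  < 14 ✓
(8, 11, 15) → max 15
(11, 15, 3) → max 15
(15, 3, 20) → max 20
(3, 20, 14) → max 20
(20, 14, 10) → max 20
(14, 10, 14) → max 14
(10, 14, 1) → max 14
(14, 1, 11) → max 14
(1, 11, 1) → max 11  < 14 ✓
(11, 1, 10) → max 11  < 14 ✓
(1, 10, 4) → max 10  < 14 ✓
(10, 4, 4) → max 10  < 14 ✓
(4, 4, 18) → max 18
7 windows satisfy the condition.

7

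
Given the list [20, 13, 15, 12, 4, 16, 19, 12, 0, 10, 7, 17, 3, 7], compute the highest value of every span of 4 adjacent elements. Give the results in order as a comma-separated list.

Sliding a size-4 window across the 14 values:
(20, 13, 15, 12) → max 20
(13, 15, 12, 4) → max 15
(15, 12, 4, 16) → max 16
(12, 4, 16, 19) → max 19
(4, 16, 19, 12) → max 19
(16, 19, 12, 0) → max 19
(19, 12, 0, 10) → max 19
(12, 0, 10, 7) → max 12
(0, 10, 7, 17) → max 17
(10, 7, 17, 3) → max 17
(7, 17, 3, 7) → max 17

20, 15, 16, 19, 19, 19, 19, 12, 17, 17, 17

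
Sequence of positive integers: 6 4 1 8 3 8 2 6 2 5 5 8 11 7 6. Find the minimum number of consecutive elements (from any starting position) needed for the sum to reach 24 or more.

3

add 6: running sum 6 < 24
add 4: running sum 10 < 24
add 1: running sum 11 < 24
add 8: running sum 19 < 24
add 3: running sum 22 < 24
add 8: shortest ending here [4, 1, 8, 3, 8] sum 24, len 5
add 2: shortest ending here [4, 1, 8, 3, 8, 2] sum 26, len 6
add 6: shortest ending here [8, 3, 8, 2, 6] sum 27, len 5
add 2: shortest ending here [8, 3, 8, 2, 6, 2] sum 29, len 6
add 5: shortest ending here [3, 8, 2, 6, 2, 5] sum 26, len 6
add 5: shortest ending here [8, 2, 6, 2, 5, 5] sum 28, len 6
add 8: shortest ending here [6, 2, 5, 5, 8] sum 26, len 5
add 11: shortest ending here [5, 8, 11] sum 24, len 3
add 7: shortest ending here [8, 11, 7] sum 26, len 3
add 6: shortest ending here [11, 7, 6] sum 24, len 3
Shortest qualifying length: 3.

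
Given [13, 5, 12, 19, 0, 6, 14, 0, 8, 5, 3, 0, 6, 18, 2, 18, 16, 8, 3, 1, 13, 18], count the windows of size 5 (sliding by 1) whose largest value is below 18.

13 5 12 19 0 → max 19
5 12 19 0 6 → max 19
12 19 0 6 14 → max 19
19 0 6 14 0 → max 19
0 6 14 0 8 → max 14  < 18 ✓
6 14 0 8 5 → max 14  < 18 ✓
14 0 8 5 3 → max 14  < 18 ✓
0 8 5 3 0 → max 8  < 18 ✓
8 5 3 0 6 → max 8  < 18 ✓
5 3 0 6 18 → max 18
3 0 6 18 2 → max 18
0 6 18 2 18 → max 18
6 18 2 18 16 → max 18
18 2 18 16 8 → max 18
2 18 16 8 3 → max 18
18 16 8 3 1 → max 18
16 8 3 1 13 → max 16  < 18 ✓
8 3 1 13 18 → max 18
6 windows satisfy the condition.

6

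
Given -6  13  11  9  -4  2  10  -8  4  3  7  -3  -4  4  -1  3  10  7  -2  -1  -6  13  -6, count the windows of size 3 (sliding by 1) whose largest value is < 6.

5

(-6, 13, 11) → max 13
(13, 11, 9) → max 13
(11, 9, -4) → max 11
(9, -4, 2) → max 9
(-4, 2, 10) → max 10
(2, 10, -8) → max 10
(10, -8, 4) → max 10
(-8, 4, 3) → max 4  < 6 ✓
(4, 3, 7) → max 7
(3, 7, -3) → max 7
(7, -3, -4) → max 7
(-3, -4, 4) → max 4  < 6 ✓
(-4, 4, -1) → max 4  < 6 ✓
(4, -1, 3) → max 4  < 6 ✓
(-1, 3, 10) → max 10
(3, 10, 7) → max 10
(10, 7, -2) → max 10
(7, -2, -1) → max 7
(-2, -1, -6) → max -1  < 6 ✓
(-1, -6, 13) → max 13
(-6, 13, -6) → max 13
5 windows satisfy the condition.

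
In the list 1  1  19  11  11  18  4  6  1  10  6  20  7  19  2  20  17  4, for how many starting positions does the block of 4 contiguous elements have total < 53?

[1, 1, 19, 11] → sum 32  < 53 ✓
[1, 19, 11, 11] → sum 42  < 53 ✓
[19, 11, 11, 18] → sum 59
[11, 11, 18, 4] → sum 44  < 53 ✓
[11, 18, 4, 6] → sum 39  < 53 ✓
[18, 4, 6, 1] → sum 29  < 53 ✓
[4, 6, 1, 10] → sum 21  < 53 ✓
[6, 1, 10, 6] → sum 23  < 53 ✓
[1, 10, 6, 20] → sum 37  < 53 ✓
[10, 6, 20, 7] → sum 43  < 53 ✓
[6, 20, 7, 19] → sum 52  < 53 ✓
[20, 7, 19, 2] → sum 48  < 53 ✓
[7, 19, 2, 20] → sum 48  < 53 ✓
[19, 2, 20, 17] → sum 58
[2, 20, 17, 4] → sum 43  < 53 ✓
13 windows satisfy the condition.

13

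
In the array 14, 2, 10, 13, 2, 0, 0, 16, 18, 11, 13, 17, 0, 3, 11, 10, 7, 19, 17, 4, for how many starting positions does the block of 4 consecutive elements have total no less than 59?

1

(14, 2, 10, 13) → sum 39
(2, 10, 13, 2) → sum 27
(10, 13, 2, 0) → sum 25
(13, 2, 0, 0) → sum 15
(2, 0, 0, 16) → sum 18
(0, 0, 16, 18) → sum 34
(0, 16, 18, 11) → sum 45
(16, 18, 11, 13) → sum 58
(18, 11, 13, 17) → sum 59  ≥ 59 ✓
(11, 13, 17, 0) → sum 41
(13, 17, 0, 3) → sum 33
(17, 0, 3, 11) → sum 31
(0, 3, 11, 10) → sum 24
(3, 11, 10, 7) → sum 31
(11, 10, 7, 19) → sum 47
(10, 7, 19, 17) → sum 53
(7, 19, 17, 4) → sum 47
1 window satisfy the condition.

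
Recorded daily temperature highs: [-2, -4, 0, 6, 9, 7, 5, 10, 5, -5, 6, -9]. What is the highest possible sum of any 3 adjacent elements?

-2 -4 0 → sum -6
-4 0 6 → sum 2
0 6 9 → sum 15
6 9 7 → sum 22
9 7 5 → sum 21
7 5 10 → sum 22
5 10 5 → sum 20
10 5 -5 → sum 10
5 -5 6 → sum 6
-5 6 -9 → sum -8
Highest of these is 22.

22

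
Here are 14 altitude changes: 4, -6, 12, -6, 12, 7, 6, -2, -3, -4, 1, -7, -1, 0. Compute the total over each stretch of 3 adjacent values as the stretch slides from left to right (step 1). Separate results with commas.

10, 0, 18, 13, 25, 11, 1, -9, -6, -10, -7, -8

[4, -6, 12] → sum 10
[-6, 12, -6] → sum 0
[12, -6, 12] → sum 18
[-6, 12, 7] → sum 13
[12, 7, 6] → sum 25
[7, 6, -2] → sum 11
[6, -2, -3] → sum 1
[-2, -3, -4] → sum -9
[-3, -4, 1] → sum -6
[-4, 1, -7] → sum -10
[1, -7, -1] → sum -7
[-7, -1, 0] → sum -8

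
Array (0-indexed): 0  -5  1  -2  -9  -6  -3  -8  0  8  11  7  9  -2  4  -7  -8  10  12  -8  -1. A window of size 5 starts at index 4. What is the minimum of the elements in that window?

Elements at indices 4..8: -9, -6, -3, -8, 0
min(-9, -6, -3, -8, 0) = -9

-9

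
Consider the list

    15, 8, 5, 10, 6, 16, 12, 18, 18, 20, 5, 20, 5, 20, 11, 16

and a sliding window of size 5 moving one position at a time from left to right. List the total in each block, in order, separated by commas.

Sliding a size-5 window across the 16 values:
(15, 8, 5, 10, 6) → sum 44
(8, 5, 10, 6, 16) → sum 45
(5, 10, 6, 16, 12) → sum 49
(10, 6, 16, 12, 18) → sum 62
(6, 16, 12, 18, 18) → sum 70
(16, 12, 18, 18, 20) → sum 84
(12, 18, 18, 20, 5) → sum 73
(18, 18, 20, 5, 20) → sum 81
(18, 20, 5, 20, 5) → sum 68
(20, 5, 20, 5, 20) → sum 70
(5, 20, 5, 20, 11) → sum 61
(20, 5, 20, 11, 16) → sum 72

44, 45, 49, 62, 70, 84, 73, 81, 68, 70, 61, 72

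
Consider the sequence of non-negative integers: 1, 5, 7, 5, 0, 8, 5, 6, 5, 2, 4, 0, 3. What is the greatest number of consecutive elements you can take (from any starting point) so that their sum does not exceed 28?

7

[1] sum 1 len 1
[1, 5] sum 6 len 2
[1, 5, 7] sum 13 len 3
[1, 5, 7, 5] sum 18 len 4
[1, 5, 7, 5, 0] sum 18 len 5
[1, 5, 7, 5, 0, 8] sum 26 len 6
[7, 5, 0, 8, 5] sum 25 len 5
[5, 0, 8, 5, 6] sum 24 len 5
[0, 8, 5, 6, 5] sum 24 len 5
[0, 8, 5, 6, 5, 2] sum 26 len 6
[5, 6, 5, 2, 4] sum 22 len 5
[5, 6, 5, 2, 4, 0] sum 22 len 6
[5, 6, 5, 2, 4, 0, 3] sum 25 len 7
Longest length seen: 7.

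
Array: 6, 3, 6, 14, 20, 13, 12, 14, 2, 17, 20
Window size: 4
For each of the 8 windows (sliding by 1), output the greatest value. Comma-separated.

[6, 3, 6, 14] → max 14
[3, 6, 14, 20] → max 20
[6, 14, 20, 13] → max 20
[14, 20, 13, 12] → max 20
[20, 13, 12, 14] → max 20
[13, 12, 14, 2] → max 14
[12, 14, 2, 17] → max 17
[14, 2, 17, 20] → max 20

14, 20, 20, 20, 20, 14, 17, 20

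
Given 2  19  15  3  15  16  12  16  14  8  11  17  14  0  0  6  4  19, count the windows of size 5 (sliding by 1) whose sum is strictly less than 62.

[2, 19, 15, 3, 15] → sum 54  < 62 ✓
[19, 15, 3, 15, 16] → sum 68
[15, 3, 15, 16, 12] → sum 61  < 62 ✓
[3, 15, 16, 12, 16] → sum 62
[15, 16, 12, 16, 14] → sum 73
[16, 12, 16, 14, 8] → sum 66
[12, 16, 14, 8, 11] → sum 61  < 62 ✓
[16, 14, 8, 11, 17] → sum 66
[14, 8, 11, 17, 14] → sum 64
[8, 11, 17, 14, 0] → sum 50  < 62 ✓
[11, 17, 14, 0, 0] → sum 42  < 62 ✓
[17, 14, 0, 0, 6] → sum 37  < 62 ✓
[14, 0, 0, 6, 4] → sum 24  < 62 ✓
[0, 0, 6, 4, 19] → sum 29  < 62 ✓
8 windows satisfy the condition.

8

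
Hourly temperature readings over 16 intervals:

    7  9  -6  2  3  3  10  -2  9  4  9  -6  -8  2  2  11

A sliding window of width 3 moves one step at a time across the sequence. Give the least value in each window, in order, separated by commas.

-6, -6, -6, 2, 3, -2, -2, -2, 4, -6, -8, -8, -8, 2

[7, 9, -6] → min -6
[9, -6, 2] → min -6
[-6, 2, 3] → min -6
[2, 3, 3] → min 2
[3, 3, 10] → min 3
[3, 10, -2] → min -2
[10, -2, 9] → min -2
[-2, 9, 4] → min -2
[9, 4, 9] → min 4
[4, 9, -6] → min -6
[9, -6, -8] → min -8
[-6, -8, 2] → min -8
[-8, 2, 2] → min -8
[2, 2, 11] → min 2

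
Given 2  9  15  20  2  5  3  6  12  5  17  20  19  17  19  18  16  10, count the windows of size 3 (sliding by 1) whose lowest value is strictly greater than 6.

7

2 9 15 → min 2
9 15 20 → min 9  > 6 ✓
15 20 2 → min 2
20 2 5 → min 2
2 5 3 → min 2
5 3 6 → min 3
3 6 12 → min 3
6 12 5 → min 5
12 5 17 → min 5
5 17 20 → min 5
17 20 19 → min 17  > 6 ✓
20 19 17 → min 17  > 6 ✓
19 17 19 → min 17  > 6 ✓
17 19 18 → min 17  > 6 ✓
19 18 16 → min 16  > 6 ✓
18 16 10 → min 10  > 6 ✓
7 windows satisfy the condition.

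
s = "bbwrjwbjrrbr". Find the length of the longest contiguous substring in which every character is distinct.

4

add b: [b] len 1
add b (repeat b, move left end past it): [b] len 1
add w: [b, w] len 2
add r: [b, w, r] len 3
add j: [b, w, r, j] len 4
add w (repeat w, move left end past it): [r, j, w] len 3
add b: [r, j, w, b] len 4
add j (repeat j, move left end past it): [w, b, j] len 3
add r: [w, b, j, r] len 4
add r (repeat r, move left end past it): [r] len 1
add b: [r, b] len 2
add r (repeat r, move left end past it): [b, r] len 2
Longest all-distinct length: 4.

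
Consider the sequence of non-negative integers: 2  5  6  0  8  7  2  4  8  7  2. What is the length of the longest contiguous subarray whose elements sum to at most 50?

10

→ 2: sum 2, len 1
→ 5: sum 7, len 2
→ 6: sum 13, len 3
→ 0: sum 13, len 4
→ 8: sum 21, len 5
→ 7: sum 28, len 6
→ 2: sum 30, len 7
→ 4: sum 34, len 8
→ 8: sum 42, len 9
→ 7: sum 49, len 10
→ 2 (dropped 2): sum 49, len 10
Longest length seen: 10.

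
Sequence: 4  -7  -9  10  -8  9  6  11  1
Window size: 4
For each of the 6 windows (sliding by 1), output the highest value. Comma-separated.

10, 10, 10, 10, 11, 11

Sliding a size-4 window across the 9 values:
4 -7 -9 10 → max 10
-7 -9 10 -8 → max 10
-9 10 -8 9 → max 10
10 -8 9 6 → max 10
-8 9 6 11 → max 11
9 6 11 1 → max 11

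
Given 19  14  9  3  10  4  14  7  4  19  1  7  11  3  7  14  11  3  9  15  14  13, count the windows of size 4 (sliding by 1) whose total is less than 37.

12

(19, 14, 9, 3) → sum 45
(14, 9, 3, 10) → sum 36  < 37 ✓
(9, 3, 10, 4) → sum 26  < 37 ✓
(3, 10, 4, 14) → sum 31  < 37 ✓
(10, 4, 14, 7) → sum 35  < 37 ✓
(4, 14, 7, 4) → sum 29  < 37 ✓
(14, 7, 4, 19) → sum 44
(7, 4, 19, 1) → sum 31  < 37 ✓
(4, 19, 1, 7) → sum 31  < 37 ✓
(19, 1, 7, 11) → sum 38
(1, 7, 11, 3) → sum 22  < 37 ✓
(7, 11, 3, 7) → sum 28  < 37 ✓
(11, 3, 7, 14) → sum 35  < 37 ✓
(3, 7, 14, 11) → sum 35  < 37 ✓
(7, 14, 11, 3) → sum 35  < 37 ✓
(14, 11, 3, 9) → sum 37
(11, 3, 9, 15) → sum 38
(3, 9, 15, 14) → sum 41
(9, 15, 14, 13) → sum 51
12 windows satisfy the condition.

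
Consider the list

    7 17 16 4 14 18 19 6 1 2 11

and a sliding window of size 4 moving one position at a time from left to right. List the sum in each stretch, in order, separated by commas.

(7, 17, 16, 4) → sum 44
(17, 16, 4, 14) → sum 51
(16, 4, 14, 18) → sum 52
(4, 14, 18, 19) → sum 55
(14, 18, 19, 6) → sum 57
(18, 19, 6, 1) → sum 44
(19, 6, 1, 2) → sum 28
(6, 1, 2, 11) → sum 20

44, 51, 52, 55, 57, 44, 28, 20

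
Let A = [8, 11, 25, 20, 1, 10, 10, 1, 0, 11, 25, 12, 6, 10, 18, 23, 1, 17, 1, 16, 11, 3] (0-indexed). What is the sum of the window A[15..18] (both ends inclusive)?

Elements at indices 15..18: 23, 1, 17, 1
sum(23, 1, 17, 1) = 42

42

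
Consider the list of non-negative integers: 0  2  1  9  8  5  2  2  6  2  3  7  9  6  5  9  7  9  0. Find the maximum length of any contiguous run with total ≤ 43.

11

add 0: [0] sum 0, len 1
add 2: [0, 2] sum 2, len 2
add 1: [0, 2, 1] sum 3, len 3
add 9: [0, 2, 1, 9] sum 12, len 4
add 8: [0, 2, 1, 9, 8] sum 20, len 5
add 5: [0, 2, 1, 9, 8, 5] sum 25, len 6
add 2: [0, 2, 1, 9, 8, 5, 2] sum 27, len 7
add 2: [0, 2, 1, 9, 8, 5, 2, 2] sum 29, len 8
add 6: [0, 2, 1, 9, 8, 5, 2, 2, 6] sum 35, len 9
add 2: [0, 2, 1, 9, 8, 5, 2, 2, 6, 2] sum 37, len 10
add 3: [0, 2, 1, 9, 8, 5, 2, 2, 6, 2, 3] sum 40, len 11
add 7: [8, 5, 2, 2, 6, 2, 3, 7] sum 35, len 8
add 9: [5, 2, 2, 6, 2, 3, 7, 9] sum 36, len 8
add 6: [5, 2, 2, 6, 2, 3, 7, 9, 6] sum 42, len 9
add 5: [2, 2, 6, 2, 3, 7, 9, 6, 5] sum 42, len 9
add 9: [2, 3, 7, 9, 6, 5, 9] sum 41, len 7
add 7: [7, 9, 6, 5, 9, 7] sum 43, len 6
add 9: [6, 5, 9, 7, 9] sum 36, len 5
add 0: [6, 5, 9, 7, 9, 0] sum 36, len 6
Longest length seen: 11.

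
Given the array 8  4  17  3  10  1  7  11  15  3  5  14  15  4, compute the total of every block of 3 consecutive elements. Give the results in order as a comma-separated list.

Sliding a size-3 window across the 14 values:
(8, 4, 17) → sum 29
(4, 17, 3) → sum 24
(17, 3, 10) → sum 30
(3, 10, 1) → sum 14
(10, 1, 7) → sum 18
(1, 7, 11) → sum 19
(7, 11, 15) → sum 33
(11, 15, 3) → sum 29
(15, 3, 5) → sum 23
(3, 5, 14) → sum 22
(5, 14, 15) → sum 34
(14, 15, 4) → sum 33

29, 24, 30, 14, 18, 19, 33, 29, 23, 22, 34, 33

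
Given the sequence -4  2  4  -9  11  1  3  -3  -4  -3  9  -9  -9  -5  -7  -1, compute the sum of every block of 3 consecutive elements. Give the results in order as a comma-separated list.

2, -3, 6, 3, 15, 1, -4, -10, 2, -3, -9, -23, -21, -13

(-4, 2, 4) → sum 2
(2, 4, -9) → sum -3
(4, -9, 11) → sum 6
(-9, 11, 1) → sum 3
(11, 1, 3) → sum 15
(1, 3, -3) → sum 1
(3, -3, -4) → sum -4
(-3, -4, -3) → sum -10
(-4, -3, 9) → sum 2
(-3, 9, -9) → sum -3
(9, -9, -9) → sum -9
(-9, -9, -5) → sum -23
(-9, -5, -7) → sum -21
(-5, -7, -1) → sum -13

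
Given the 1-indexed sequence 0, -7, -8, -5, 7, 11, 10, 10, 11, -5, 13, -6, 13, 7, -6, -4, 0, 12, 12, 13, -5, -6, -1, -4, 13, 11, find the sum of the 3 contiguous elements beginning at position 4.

13

Elements at indices 4..6: -5, 7, 11
sum(-5, 7, 11) = 13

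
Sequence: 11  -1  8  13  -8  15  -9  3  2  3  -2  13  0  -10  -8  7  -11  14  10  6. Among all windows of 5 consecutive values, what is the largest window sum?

27

11 -1 8 13 -8 → sum 23
-1 8 13 -8 15 → sum 27
8 13 -8 15 -9 → sum 19
13 -8 15 -9 3 → sum 14
-8 15 -9 3 2 → sum 3
15 -9 3 2 3 → sum 14
-9 3 2 3 -2 → sum -3
3 2 3 -2 13 → sum 19
2 3 -2 13 0 → sum 16
3 -2 13 0 -10 → sum 4
-2 13 0 -10 -8 → sum -7
13 0 -10 -8 7 → sum 2
0 -10 -8 7 -11 → sum -22
-10 -8 7 -11 14 → sum -8
-8 7 -11 14 10 → sum 12
7 -11 14 10 6 → sum 26
Largest of these is 27.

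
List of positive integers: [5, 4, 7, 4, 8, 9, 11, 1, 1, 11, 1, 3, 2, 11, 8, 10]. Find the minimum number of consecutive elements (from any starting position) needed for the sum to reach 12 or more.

2

add 5: running sum 5 < 12
add 4: running sum 9 < 12
add 7: shortest ending here [5, 4, 7] sum 16, len 3
add 4: shortest ending here [4, 7, 4] sum 15, len 3
add 8: shortest ending here [4, 8] sum 12, len 2
add 9: shortest ending here [8, 9] sum 17, len 2
add 11: shortest ending here [9, 11] sum 20, len 2
add 1: shortest ending here [11, 1] sum 12, len 2
add 1: shortest ending here [11, 1, 1] sum 13, len 3
add 11: shortest ending here [1, 11] sum 12, len 2
add 1: shortest ending here [11, 1] sum 12, len 2
add 3: shortest ending here [11, 1, 3] sum 15, len 3
add 2: shortest ending here [11, 1, 3, 2] sum 17, len 4
add 11: shortest ending here [2, 11] sum 13, len 2
add 8: shortest ending here [11, 8] sum 19, len 2
add 10: shortest ending here [8, 10] sum 18, len 2
Shortest qualifying length: 2.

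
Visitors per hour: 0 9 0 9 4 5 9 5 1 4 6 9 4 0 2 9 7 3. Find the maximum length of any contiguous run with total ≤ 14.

3

[0] sum 0 len 1
[0, 9] sum 9 len 2
[0, 9, 0] sum 9 len 3
[0, 9] sum 9 len 2
[0, 9, 4] sum 13 len 3
[4, 5] sum 9 len 2
[5, 9] sum 14 len 2
[9, 5] sum 14 len 2
[5, 1] sum 6 len 2
[5, 1, 4] sum 10 len 3
[1, 4, 6] sum 11 len 3
[9] sum 9 len 1
[9, 4] sum 13 len 2
[9, 4, 0] sum 13 len 3
[4, 0, 2] sum 6 len 3
[0, 2, 9] sum 11 len 3
[7] sum 7 len 1
[7, 3] sum 10 len 2
Longest length seen: 3.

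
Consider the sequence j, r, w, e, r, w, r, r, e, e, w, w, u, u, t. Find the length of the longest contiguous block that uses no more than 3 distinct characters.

[j] 1 distinct, len 1
[j, r] 2 distinct, len 2
[j, r, w] 3 distinct, len 3
[r, w, e] 3 distinct, len 3
[r, w, e, r] 3 distinct, len 4
[r, w, e, r, w] 3 distinct, len 5
[r, w, e, r, w, r] 3 distinct, len 6
[r, w, e, r, w, r, r] 3 distinct, len 7
[r, w, e, r, w, r, r, e] 3 distinct, len 8
[r, w, e, r, w, r, r, e, e] 3 distinct, len 9
[r, w, e, r, w, r, r, e, e, w] 3 distinct, len 10
[r, w, e, r, w, r, r, e, e, w, w] 3 distinct, len 11
[e, e, w, w, u] 3 distinct, len 5
[e, e, w, w, u, u] 3 distinct, len 6
[w, w, u, u, t] 3 distinct, len 5
Longest length with ≤3 distinct: 11.

11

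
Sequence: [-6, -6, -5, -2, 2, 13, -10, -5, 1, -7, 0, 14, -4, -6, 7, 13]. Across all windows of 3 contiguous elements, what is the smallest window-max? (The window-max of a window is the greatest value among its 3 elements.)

-5

Window maxs for each of the 14 positions:
(-6, -6, -5) → max -5
(-6, -5, -2) → max -2
(-5, -2, 2) → max 2
(-2, 2, 13) → max 13
(2, 13, -10) → max 13
(13, -10, -5) → max 13
(-10, -5, 1) → max 1
(-5, 1, -7) → max 1
(1, -7, 0) → max 1
(-7, 0, 14) → max 14
(0, 14, -4) → max 14
(14, -4, -6) → max 14
(-4, -6, 7) → max 7
(-6, 7, 13) → max 13
Smallest of these is -5.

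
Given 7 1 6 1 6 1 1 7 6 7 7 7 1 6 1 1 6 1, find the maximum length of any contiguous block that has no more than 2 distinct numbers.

Extend right; when distinct count exceeds 2, shrink from the left:
add 7: window [7] (1 distinct), len 1
add 1: window [7, 1] (2 distinct), len 2
add 6: window [1, 6] (2 distinct), len 2
add 1: window [1, 6, 1] (2 distinct), len 3
add 6: window [1, 6, 1, 6] (2 distinct), len 4
add 1: window [1, 6, 1, 6, 1] (2 distinct), len 5
add 1: window [1, 6, 1, 6, 1, 1] (2 distinct), len 6
add 7: window [1, 1, 7] (2 distinct), len 3
add 6: window [7, 6] (2 distinct), len 2
add 7: window [7, 6, 7] (2 distinct), len 3
add 7: window [7, 6, 7, 7] (2 distinct), len 4
add 7: window [7, 6, 7, 7, 7] (2 distinct), len 5
add 1: window [7, 7, 7, 1] (2 distinct), len 4
add 6: window [1, 6] (2 distinct), len 2
add 1: window [1, 6, 1] (2 distinct), len 3
add 1: window [1, 6, 1, 1] (2 distinct), len 4
add 6: window [1, 6, 1, 1, 6] (2 distinct), len 5
add 1: window [1, 6, 1, 1, 6, 1] (2 distinct), len 6
Longest length with ≤2 distinct: 6.

6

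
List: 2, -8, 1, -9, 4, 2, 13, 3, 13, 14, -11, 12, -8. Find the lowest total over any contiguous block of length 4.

-14

Each size-4 window and its sum:
[2, -8, 1, -9] → sum -14
[-8, 1, -9, 4] → sum -12
[1, -9, 4, 2] → sum -2
[-9, 4, 2, 13] → sum 10
[4, 2, 13, 3] → sum 22
[2, 13, 3, 13] → sum 31
[13, 3, 13, 14] → sum 43
[3, 13, 14, -11] → sum 19
[13, 14, -11, 12] → sum 28
[14, -11, 12, -8] → sum 7
Lowest of these is -14.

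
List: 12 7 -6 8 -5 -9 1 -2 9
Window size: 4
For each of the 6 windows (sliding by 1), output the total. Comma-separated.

21, 4, -12, -5, -15, -1

(12, 7, -6, 8) → sum 21
(7, -6, 8, -5) → sum 4
(-6, 8, -5, -9) → sum -12
(8, -5, -9, 1) → sum -5
(-5, -9, 1, -2) → sum -15
(-9, 1, -2, 9) → sum -1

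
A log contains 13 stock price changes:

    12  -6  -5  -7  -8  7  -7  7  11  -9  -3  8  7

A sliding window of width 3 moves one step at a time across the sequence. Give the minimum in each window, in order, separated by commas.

-6, -7, -8, -8, -8, -7, -7, -9, -9, -9, -3

Sliding a size-3 window across the 13 values:
[12, -6, -5] → min -6
[-6, -5, -7] → min -7
[-5, -7, -8] → min -8
[-7, -8, 7] → min -8
[-8, 7, -7] → min -8
[7, -7, 7] → min -7
[-7, 7, 11] → min -7
[7, 11, -9] → min -9
[11, -9, -3] → min -9
[-9, -3, 8] → min -9
[-3, 8, 7] → min -3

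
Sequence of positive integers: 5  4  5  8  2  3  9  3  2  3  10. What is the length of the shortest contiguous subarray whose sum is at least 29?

Extend right; whenever the sum reaches 29, record the length and shrink from the left:
add 5: running sum 5 < 29
add 4: running sum 9 < 29
add 5: running sum 14 < 29
add 8: running sum 22 < 29
add 2: running sum 24 < 29
add 3: running sum 27 < 29
end 6: [4, 5, 8, 2, 3, 9] sum 31, len 6
end 7: [5, 8, 2, 3, 9, 3] sum 30, len 6
end 8: [5, 8, 2, 3, 9, 3, 2] sum 32, len 7
end 9: [8, 2, 3, 9, 3, 2, 3] sum 30, len 7
end 10: [3, 9, 3, 2, 3, 10] sum 30, len 6
Shortest qualifying length: 6.

6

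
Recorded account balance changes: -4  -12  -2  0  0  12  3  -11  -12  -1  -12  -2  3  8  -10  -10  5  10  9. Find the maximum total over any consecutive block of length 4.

15

Window sums for each of the 16 positions:
-4 -12 -2 0 → sum -18
-12 -2 0 0 → sum -14
-2 0 0 12 → sum 10
0 0 12 3 → sum 15
0 12 3 -11 → sum 4
12 3 -11 -12 → sum -8
3 -11 -12 -1 → sum -21
-11 -12 -1 -12 → sum -36
-12 -1 -12 -2 → sum -27
-1 -12 -2 3 → sum -12
-12 -2 3 8 → sum -3
-2 3 8 -10 → sum -1
3 8 -10 -10 → sum -9
8 -10 -10 5 → sum -7
-10 -10 5 10 → sum -5
-10 5 10 9 → sum 14
Maximum of these is 15.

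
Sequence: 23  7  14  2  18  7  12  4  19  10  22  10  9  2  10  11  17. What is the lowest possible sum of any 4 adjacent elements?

31

23 7 14 2 → sum 46
7 14 2 18 → sum 41
14 2 18 7 → sum 41
2 18 7 12 → sum 39
18 7 12 4 → sum 41
7 12 4 19 → sum 42
12 4 19 10 → sum 45
4 19 10 22 → sum 55
19 10 22 10 → sum 61
10 22 10 9 → sum 51
22 10 9 2 → sum 43
10 9 2 10 → sum 31
9 2 10 11 → sum 32
2 10 11 17 → sum 40
Lowest of these is 31.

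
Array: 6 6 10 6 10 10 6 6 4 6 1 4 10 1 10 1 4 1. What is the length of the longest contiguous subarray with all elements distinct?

4

add 6: [6] len 1
add 6 (repeat 6, move left end past it): [6] len 1
add 10: [6, 10] len 2
add 6 (repeat 6, move left end past it): [10, 6] len 2
add 10 (repeat 10, move left end past it): [6, 10] len 2
add 10 (repeat 10, move left end past it): [10] len 1
add 6: [10, 6] len 2
add 6 (repeat 6, move left end past it): [6] len 1
add 4: [6, 4] len 2
add 6 (repeat 6, move left end past it): [4, 6] len 2
add 1: [4, 6, 1] len 3
add 4 (repeat 4, move left end past it): [6, 1, 4] len 3
add 10: [6, 1, 4, 10] len 4
add 1 (repeat 1, move left end past it): [4, 10, 1] len 3
add 10 (repeat 10, move left end past it): [1, 10] len 2
add 1 (repeat 1, move left end past it): [10, 1] len 2
add 4: [10, 1, 4] len 3
add 1 (repeat 1, move left end past it): [4, 1] len 2
Longest all-distinct length: 4.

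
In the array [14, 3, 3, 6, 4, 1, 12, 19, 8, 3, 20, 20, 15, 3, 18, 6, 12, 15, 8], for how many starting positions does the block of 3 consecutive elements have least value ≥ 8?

(14, 3, 3) → min 3
(3, 3, 6) → min 3
(3, 6, 4) → min 3
(6, 4, 1) → min 1
(4, 1, 12) → min 1
(1, 12, 19) → min 1
(12, 19, 8) → min 8  ≥ 8 ✓
(19, 8, 3) → min 3
(8, 3, 20) → min 3
(3, 20, 20) → min 3
(20, 20, 15) → min 15  ≥ 8 ✓
(20, 15, 3) → min 3
(15, 3, 18) → min 3
(3, 18, 6) → min 3
(18, 6, 12) → min 6
(6, 12, 15) → min 6
(12, 15, 8) → min 8  ≥ 8 ✓
3 windows satisfy the condition.

3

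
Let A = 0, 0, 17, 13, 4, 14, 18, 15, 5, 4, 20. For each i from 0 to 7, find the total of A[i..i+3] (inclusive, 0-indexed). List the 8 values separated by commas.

30, 34, 48, 49, 51, 52, 42, 44

Sliding a size-4 window across the 11 values:
(0, 0, 17, 13) → sum 30
(0, 17, 13, 4) → sum 34
(17, 13, 4, 14) → sum 48
(13, 4, 14, 18) → sum 49
(4, 14, 18, 15) → sum 51
(14, 18, 15, 5) → sum 52
(18, 15, 5, 4) → sum 42
(15, 5, 4, 20) → sum 44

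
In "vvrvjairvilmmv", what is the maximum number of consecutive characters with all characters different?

5

[v] len 1
[v] len 1
[v, r] len 2
[r, v] len 2
[r, v, j] len 3
[r, v, j, a] len 4
[r, v, j, a, i] len 5
[v, j, a, i, r] len 5
[j, a, i, r, v] len 5
[r, v, i] len 3
[r, v, i, l] len 4
[r, v, i, l, m] len 5
[m] len 1
[m, v] len 2
Longest all-distinct length: 5.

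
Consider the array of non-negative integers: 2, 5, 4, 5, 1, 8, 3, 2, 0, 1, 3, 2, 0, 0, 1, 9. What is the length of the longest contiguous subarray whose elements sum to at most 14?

Extend to the right; shrink from the left whenever the sum exceeds 14:
[2] sum 2 len 1
[2, 5] sum 7 len 2
[2, 5, 4] sum 11 len 3
[5, 4, 5] sum 14 len 3
[4, 5, 1] sum 10 len 3
[5, 1, 8] sum 14 len 3
[1, 8, 3] sum 12 len 3
[1, 8, 3, 2] sum 14 len 4
[1, 8, 3, 2, 0] sum 14 len 5
[8, 3, 2, 0, 1] sum 14 len 5
[3, 2, 0, 1, 3] sum 9 len 5
[3, 2, 0, 1, 3, 2] sum 11 len 6
[3, 2, 0, 1, 3, 2, 0] sum 11 len 7
[3, 2, 0, 1, 3, 2, 0, 0] sum 11 len 8
[3, 2, 0, 1, 3, 2, 0, 0, 1] sum 12 len 9
[2, 0, 0, 1, 9] sum 12 len 5
Longest length seen: 9.

9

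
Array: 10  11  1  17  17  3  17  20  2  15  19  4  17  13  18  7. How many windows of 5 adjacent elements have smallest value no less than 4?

[10, 11, 1, 17, 17] → min 1
[11, 1, 17, 17, 3] → min 1
[1, 17, 17, 3, 17] → min 1
[17, 17, 3, 17, 20] → min 3
[17, 3, 17, 20, 2] → min 2
[3, 17, 20, 2, 15] → min 2
[17, 20, 2, 15, 19] → min 2
[20, 2, 15, 19, 4] → min 2
[2, 15, 19, 4, 17] → min 2
[15, 19, 4, 17, 13] → min 4  ≥ 4 ✓
[19, 4, 17, 13, 18] → min 4  ≥ 4 ✓
[4, 17, 13, 18, 7] → min 4  ≥ 4 ✓
3 windows satisfy the condition.

3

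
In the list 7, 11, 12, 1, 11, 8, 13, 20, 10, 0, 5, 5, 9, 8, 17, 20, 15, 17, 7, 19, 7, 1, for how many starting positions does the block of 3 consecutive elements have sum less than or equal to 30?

(7, 11, 12) → sum 30  ≤ 30 ✓
(11, 12, 1) → sum 24  ≤ 30 ✓
(12, 1, 11) → sum 24  ≤ 30 ✓
(1, 11, 8) → sum 20  ≤ 30 ✓
(11, 8, 13) → sum 32
(8, 13, 20) → sum 41
(13, 20, 10) → sum 43
(20, 10, 0) → sum 30  ≤ 30 ✓
(10, 0, 5) → sum 15  ≤ 30 ✓
(0, 5, 5) → sum 10  ≤ 30 ✓
(5, 5, 9) → sum 19  ≤ 30 ✓
(5, 9, 8) → sum 22  ≤ 30 ✓
(9, 8, 17) → sum 34
(8, 17, 20) → sum 45
(17, 20, 15) → sum 52
(20, 15, 17) → sum 52
(15, 17, 7) → sum 39
(17, 7, 19) → sum 43
(7, 19, 7) → sum 33
(19, 7, 1) → sum 27  ≤ 30 ✓
10 windows satisfy the condition.

10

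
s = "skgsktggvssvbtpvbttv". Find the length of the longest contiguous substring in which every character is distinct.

add s: [s] len 1
add k: [s, k] len 2
add g: [s, k, g] len 3
add s (repeat s, move left end past it): [k, g, s] len 3
add k (repeat k, move left end past it): [g, s, k] len 3
add t: [g, s, k, t] len 4
add g (repeat g, move left end past it): [s, k, t, g] len 4
add g (repeat g, move left end past it): [g] len 1
add v: [g, v] len 2
add s: [g, v, s] len 3
add s (repeat s, move left end past it): [s] len 1
add v: [s, v] len 2
add b: [s, v, b] len 3
add t: [s, v, b, t] len 4
add p: [s, v, b, t, p] len 5
add v (repeat v, move left end past it): [b, t, p, v] len 4
add b (repeat b, move left end past it): [t, p, v, b] len 4
add t (repeat t, move left end past it): [p, v, b, t] len 4
add t (repeat t, move left end past it): [t] len 1
add v: [t, v] len 2
Longest all-distinct length: 5.

5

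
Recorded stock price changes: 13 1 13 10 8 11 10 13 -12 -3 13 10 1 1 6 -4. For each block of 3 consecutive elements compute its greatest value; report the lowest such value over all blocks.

Window maxs for each of the 14 positions:
13 1 13 → max 13
1 13 10 → max 13
13 10 8 → max 13
10 8 11 → max 11
8 11 10 → max 11
11 10 13 → max 13
10 13 -12 → max 13
13 -12 -3 → max 13
-12 -3 13 → max 13
-3 13 10 → max 13
13 10 1 → max 13
10 1 1 → max 10
1 1 6 → max 6
1 6 -4 → max 6
Lowest of these is 6.

6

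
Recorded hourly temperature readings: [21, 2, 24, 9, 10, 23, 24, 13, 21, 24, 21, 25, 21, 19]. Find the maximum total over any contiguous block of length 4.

Each size-4 window and its sum:
[21, 2, 24, 9] → sum 56
[2, 24, 9, 10] → sum 45
[24, 9, 10, 23] → sum 66
[9, 10, 23, 24] → sum 66
[10, 23, 24, 13] → sum 70
[23, 24, 13, 21] → sum 81
[24, 13, 21, 24] → sum 82
[13, 21, 24, 21] → sum 79
[21, 24, 21, 25] → sum 91
[24, 21, 25, 21] → sum 91
[21, 25, 21, 19] → sum 86
Maximum of these is 91.

91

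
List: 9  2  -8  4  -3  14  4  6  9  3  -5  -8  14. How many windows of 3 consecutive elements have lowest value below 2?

8

(9, 2, -8) → min -8  < 2 ✓
(2, -8, 4) → min -8  < 2 ✓
(-8, 4, -3) → min -8  < 2 ✓
(4, -3, 14) → min -3  < 2 ✓
(-3, 14, 4) → min -3  < 2 ✓
(14, 4, 6) → min 4
(4, 6, 9) → min 4
(6, 9, 3) → min 3
(9, 3, -5) → min -5  < 2 ✓
(3, -5, -8) → min -8  < 2 ✓
(-5, -8, 14) → min -8  < 2 ✓
8 windows satisfy the condition.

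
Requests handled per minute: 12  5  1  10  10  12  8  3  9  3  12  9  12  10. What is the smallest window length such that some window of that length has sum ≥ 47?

add 12: running sum 12 < 47
add 5: running sum 17 < 47
add 1: running sum 18 < 47
add 10: running sum 28 < 47
add 10: running sum 38 < 47
add 12: shortest ending here [12, 5, 1, 10, 10, 12] sum 50, len 6
add 8: shortest ending here [12, 5, 1, 10, 10, 12, 8] sum 58, len 7
add 3: shortest ending here [5, 1, 10, 10, 12, 8, 3] sum 49, len 7
add 9: shortest ending here [10, 10, 12, 8, 3, 9] sum 52, len 6
add 3: shortest ending here [10, 10, 12, 8, 3, 9, 3] sum 55, len 7
add 12: shortest ending here [12, 8, 3, 9, 3, 12] sum 47, len 6
add 9: shortest ending here [12, 8, 3, 9, 3, 12, 9] sum 56, len 7
add 12: shortest ending here [3, 9, 3, 12, 9, 12] sum 48, len 6
add 10: shortest ending here [9, 3, 12, 9, 12, 10] sum 55, len 6
Shortest qualifying length: 6.

6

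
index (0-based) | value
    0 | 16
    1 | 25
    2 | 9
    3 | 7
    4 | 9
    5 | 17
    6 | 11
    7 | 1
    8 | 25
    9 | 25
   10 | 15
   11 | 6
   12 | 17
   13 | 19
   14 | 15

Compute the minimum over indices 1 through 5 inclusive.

7

Elements at indices 1..5: 25, 9, 7, 9, 17
min(25, 9, 7, 9, 17) = 7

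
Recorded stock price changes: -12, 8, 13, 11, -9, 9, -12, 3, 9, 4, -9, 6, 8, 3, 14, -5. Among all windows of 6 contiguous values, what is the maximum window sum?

26

Window sums for each of the 11 positions:
[-12, 8, 13, 11, -9, 9] → sum 20
[8, 13, 11, -9, 9, -12] → sum 20
[13, 11, -9, 9, -12, 3] → sum 15
[11, -9, 9, -12, 3, 9] → sum 11
[-9, 9, -12, 3, 9, 4] → sum 4
[9, -12, 3, 9, 4, -9] → sum 4
[-12, 3, 9, 4, -9, 6] → sum 1
[3, 9, 4, -9, 6, 8] → sum 21
[9, 4, -9, 6, 8, 3] → sum 21
[4, -9, 6, 8, 3, 14] → sum 26
[-9, 6, 8, 3, 14, -5] → sum 17
Maximum of these is 26.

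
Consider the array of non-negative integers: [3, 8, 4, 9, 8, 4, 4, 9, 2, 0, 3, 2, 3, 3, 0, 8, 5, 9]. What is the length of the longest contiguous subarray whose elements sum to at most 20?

[3] sum 3 len 1
[3, 8] sum 11 len 2
[3, 8, 4] sum 15 len 3
[4, 9] sum 13 len 2
[9, 8] sum 17 len 2
[8, 4] sum 12 len 2
[8, 4, 4] sum 16 len 3
[4, 4, 9] sum 17 len 3
[4, 4, 9, 2] sum 19 len 4
[4, 4, 9, 2, 0] sum 19 len 5
[4, 9, 2, 0, 3] sum 18 len 5
[4, 9, 2, 0, 3, 2] sum 20 len 6
[9, 2, 0, 3, 2, 3] sum 19 len 6
[2, 0, 3, 2, 3, 3] sum 13 len 6
[2, 0, 3, 2, 3, 3, 0] sum 13 len 7
[0, 3, 2, 3, 3, 0, 8] sum 19 len 7
[3, 3, 0, 8, 5] sum 19 len 5
[5, 9] sum 14 len 2
Longest length seen: 7.

7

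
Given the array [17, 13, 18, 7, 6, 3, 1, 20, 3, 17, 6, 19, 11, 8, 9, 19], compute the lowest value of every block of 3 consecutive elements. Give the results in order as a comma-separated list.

13, 7, 6, 3, 1, 1, 1, 3, 3, 6, 6, 8, 8, 8

17 13 18 → min 13
13 18 7 → min 7
18 7 6 → min 6
7 6 3 → min 3
6 3 1 → min 1
3 1 20 → min 1
1 20 3 → min 1
20 3 17 → min 3
3 17 6 → min 3
17 6 19 → min 6
6 19 11 → min 6
19 11 8 → min 8
11 8 9 → min 8
8 9 19 → min 8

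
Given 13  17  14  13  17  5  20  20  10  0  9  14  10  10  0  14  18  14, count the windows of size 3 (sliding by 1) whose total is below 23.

[13, 17, 14] → sum 44
[17, 14, 13] → sum 44
[14, 13, 17] → sum 44
[13, 17, 5] → sum 35
[17, 5, 20] → sum 42
[5, 20, 20] → sum 45
[20, 20, 10] → sum 50
[20, 10, 0] → sum 30
[10, 0, 9] → sum 19  < 23 ✓
[0, 9, 14] → sum 23
[9, 14, 10] → sum 33
[14, 10, 10] → sum 34
[10, 10, 0] → sum 20  < 23 ✓
[10, 0, 14] → sum 24
[0, 14, 18] → sum 32
[14, 18, 14] → sum 46
2 windows satisfy the condition.

2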